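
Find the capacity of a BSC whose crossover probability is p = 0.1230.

For BSC with error probability p:
C = 1 - H(p) where H(p) is binary entropy
H(0.1230) = -0.1230 × log₂(0.1230) - 0.8770 × log₂(0.8770)
H(p) = 0.5379
C = 1 - 0.5379 = 0.4621 bits/use


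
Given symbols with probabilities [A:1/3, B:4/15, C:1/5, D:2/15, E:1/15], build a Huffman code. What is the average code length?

Huffman tree construction:
Combine smallest probabilities repeatedly
Resulting codes:
  A: 11 (length 2)
  B: 10 (length 2)
  C: 00 (length 2)
  D: 011 (length 3)
  E: 010 (length 3)
Average length = Σ p(s) × length(s) = 2.2000 bits


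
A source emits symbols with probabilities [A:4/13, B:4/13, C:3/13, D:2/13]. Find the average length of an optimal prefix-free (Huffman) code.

Huffman tree construction:
Combine smallest probabilities repeatedly
Resulting codes:
  A: 10 (length 2)
  B: 11 (length 2)
  C: 01 (length 2)
  D: 00 (length 2)
Average length = Σ p(s) × length(s) = 2.0000 bits


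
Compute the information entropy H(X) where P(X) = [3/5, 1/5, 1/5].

H(X) = -Σ p(x) log₂ p(x)
  -3/5 × log₂(3/5) = 0.4422
  -1/5 × log₂(1/5) = 0.4644
  -1/5 × log₂(1/5) = 0.4644
H(X) = 1.3710 bits


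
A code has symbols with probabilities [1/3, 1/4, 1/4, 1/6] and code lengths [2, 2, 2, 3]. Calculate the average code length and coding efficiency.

Average length L = Σ p_i × l_i = 2.1667 bits
Entropy H = 1.9591 bits
Efficiency η = H/L × 100% = 90.42%


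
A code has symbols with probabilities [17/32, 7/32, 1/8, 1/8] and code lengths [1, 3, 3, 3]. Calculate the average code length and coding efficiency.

Average length L = Σ p_i × l_i = 1.9375 bits
Entropy H = 1.7144 bits
Efficiency η = H/L × 100% = 88.49%


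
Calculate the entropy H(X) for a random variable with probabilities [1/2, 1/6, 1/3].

H(X) = -Σ p(x) log₂ p(x)
  -1/2 × log₂(1/2) = 0.5000
  -1/6 × log₂(1/6) = 0.4308
  -1/3 × log₂(1/3) = 0.5283
H(X) = 1.4591 bits


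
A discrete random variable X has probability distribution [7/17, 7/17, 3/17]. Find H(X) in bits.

H(X) = -Σ p(x) log₂ p(x)
  -7/17 × log₂(7/17) = 0.5271
  -7/17 × log₂(7/17) = 0.5271
  -3/17 × log₂(3/17) = 0.4416
H(X) = 1.4958 bits


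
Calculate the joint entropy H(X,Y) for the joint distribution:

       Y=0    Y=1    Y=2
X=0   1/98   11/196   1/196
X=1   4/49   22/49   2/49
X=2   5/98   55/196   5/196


H(X,Y) = -Σ p(x,y) log₂ p(x,y)
  p(0,0)=1/98: -0.0102 × log₂(0.0102) = 0.0675
  p(0,1)=11/196: -0.0561 × log₂(0.0561) = 0.2332
  p(0,2)=1/196: -0.0051 × log₂(0.0051) = 0.0389
  p(1,0)=4/49: -0.0816 × log₂(0.0816) = 0.2951
  p(1,1)=22/49: -0.4490 × log₂(0.4490) = 0.5187
  p(1,2)=2/49: -0.0408 × log₂(0.0408) = 0.1884
  p(2,0)=5/98: -0.0510 × log₂(0.0510) = 0.2190
  p(2,1)=55/196: -0.2806 × log₂(0.2806) = 0.5145
  p(2,2)=5/196: -0.0255 × log₂(0.0255) = 0.1350
H(X,Y) = 2.2102 bits


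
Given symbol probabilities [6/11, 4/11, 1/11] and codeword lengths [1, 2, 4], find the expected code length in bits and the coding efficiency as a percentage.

Average length L = Σ p_i × l_i = 1.6364 bits
Entropy H = 1.3222 bits
Efficiency η = H/L × 100% = 80.80%


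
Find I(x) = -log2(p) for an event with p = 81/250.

Information content I(x) = -log₂(p(x))
I = -log₂(81/250) = -log₂(0.3240)
I = 1.6259 bits


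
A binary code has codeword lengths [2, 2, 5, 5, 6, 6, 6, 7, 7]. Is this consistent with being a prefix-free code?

Kraft inequality: Σ 2^(-l_i) ≤ 1 for prefix-free code
Calculating: 2^(-2) + 2^(-2) + 2^(-5) + 2^(-5) + 2^(-6) + 2^(-6) + 2^(-6) + 2^(-7) + 2^(-7)
= 0.25 + 0.25 + 0.03125 + 0.03125 + 0.015625 + 0.015625 + 0.015625 + 0.0078125 + 0.0078125
= 0.6250
Since 0.6250 ≤ 1, prefix-free code exists


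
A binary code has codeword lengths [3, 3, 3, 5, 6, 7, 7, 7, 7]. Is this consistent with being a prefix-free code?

Kraft inequality: Σ 2^(-l_i) ≤ 1 for prefix-free code
Calculating: 2^(-3) + 2^(-3) + 2^(-3) + 2^(-5) + 2^(-6) + 2^(-7) + 2^(-7) + 2^(-7) + 2^(-7)
= 0.125 + 0.125 + 0.125 + 0.03125 + 0.015625 + 0.0078125 + 0.0078125 + 0.0078125 + 0.0078125
= 0.4531
Since 0.4531 ≤ 1, prefix-free code exists


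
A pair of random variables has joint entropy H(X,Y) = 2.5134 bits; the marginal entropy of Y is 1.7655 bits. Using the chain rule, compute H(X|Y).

Chain rule: H(X,Y) = H(X|Y) + H(Y)
H(X|Y) = H(X,Y) - H(Y) = 2.5134 - 1.7655 = 0.7479 bits


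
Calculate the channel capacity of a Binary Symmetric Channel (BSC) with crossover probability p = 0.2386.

For BSC with error probability p:
C = 1 - H(p) where H(p) is binary entropy
H(0.2386) = -0.2386 × log₂(0.2386) - 0.7614 × log₂(0.7614)
H(p) = 0.7927
C = 1 - 0.7927 = 0.2073 bits/use


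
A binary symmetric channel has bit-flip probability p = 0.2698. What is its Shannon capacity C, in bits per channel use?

For BSC with error probability p:
C = 1 - H(p) where H(p) is binary entropy
H(0.2698) = -0.2698 × log₂(0.2698) - 0.7302 × log₂(0.7302)
H(p) = 0.8412
C = 1 - 0.8412 = 0.1588 bits/use


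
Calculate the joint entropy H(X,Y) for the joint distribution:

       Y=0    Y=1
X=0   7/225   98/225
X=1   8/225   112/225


H(X,Y) = -Σ p(x,y) log₂ p(x,y)
  p(0,0)=7/225: -0.0311 × log₂(0.0311) = 0.1558
  p(0,1)=98/225: -0.4356 × log₂(0.4356) = 0.5223
  p(1,0)=8/225: -0.0356 × log₂(0.0356) = 0.1712
  p(1,1)=112/225: -0.4978 × log₂(0.4978) = 0.5010
H(X,Y) = 1.3502 bits


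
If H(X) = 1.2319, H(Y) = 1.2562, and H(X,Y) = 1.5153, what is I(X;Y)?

I(X;Y) = H(X) + H(Y) - H(X,Y)
I(X;Y) = 1.2319 + 1.2562 - 1.5153 = 0.9728 bits


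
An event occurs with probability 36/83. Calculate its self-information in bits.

Information content I(x) = -log₂(p(x))
I = -log₂(36/83) = -log₂(0.4337)
I = 1.2051 bits


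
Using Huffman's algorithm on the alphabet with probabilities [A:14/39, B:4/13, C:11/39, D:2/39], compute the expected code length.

Huffman tree construction:
Combine smallest probabilities repeatedly
Resulting codes:
  A: 0 (length 1)
  B: 10 (length 2)
  C: 111 (length 3)
  D: 110 (length 3)
Average length = Σ p(s) × length(s) = 1.9744 bits


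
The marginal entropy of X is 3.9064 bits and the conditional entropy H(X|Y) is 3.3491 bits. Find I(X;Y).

I(X;Y) = H(X) - H(X|Y)
I(X;Y) = 3.9064 - 3.3491 = 0.5573 bits


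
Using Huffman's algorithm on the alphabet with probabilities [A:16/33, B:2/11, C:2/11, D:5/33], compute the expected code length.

Huffman tree construction:
Combine smallest probabilities repeatedly
Resulting codes:
  A: 0 (length 1)
  B: 111 (length 3)
  C: 10 (length 2)
  D: 110 (length 3)
Average length = Σ p(s) × length(s) = 1.8485 bits


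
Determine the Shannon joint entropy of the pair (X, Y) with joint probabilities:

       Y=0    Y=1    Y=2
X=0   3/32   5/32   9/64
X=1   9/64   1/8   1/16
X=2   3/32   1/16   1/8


H(X,Y) = -Σ p(x,y) log₂ p(x,y)
  p(0,0)=3/32: -0.0938 × log₂(0.0938) = 0.3202
  p(0,1)=5/32: -0.1562 × log₂(0.1562) = 0.4184
  p(0,2)=9/64: -0.1406 × log₂(0.1406) = 0.3980
  p(1,0)=9/64: -0.1406 × log₂(0.1406) = 0.3980
  p(1,1)=1/8: -0.1250 × log₂(0.1250) = 0.3750
  p(1,2)=1/16: -0.0625 × log₂(0.0625) = 0.2500
  p(2,0)=3/32: -0.0938 × log₂(0.0938) = 0.3202
  p(2,1)=1/16: -0.0625 × log₂(0.0625) = 0.2500
  p(2,2)=1/8: -0.1250 × log₂(0.1250) = 0.3750
H(X,Y) = 3.1047 bits


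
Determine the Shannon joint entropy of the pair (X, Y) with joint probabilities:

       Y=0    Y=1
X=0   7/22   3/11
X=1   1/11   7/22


H(X,Y) = -Σ p(x,y) log₂ p(x,y)
  p(0,0)=7/22: -0.3182 × log₂(0.3182) = 0.5257
  p(0,1)=3/11: -0.2727 × log₂(0.2727) = 0.5112
  p(1,0)=1/11: -0.0909 × log₂(0.0909) = 0.3145
  p(1,1)=7/22: -0.3182 × log₂(0.3182) = 0.5257
H(X,Y) = 1.8770 bits


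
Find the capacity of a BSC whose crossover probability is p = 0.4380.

For BSC with error probability p:
C = 1 - H(p) where H(p) is binary entropy
H(0.4380) = -0.4380 × log₂(0.4380) - 0.5620 × log₂(0.5620)
H(p) = 0.9889
C = 1 - 0.9889 = 0.0111 bits/use


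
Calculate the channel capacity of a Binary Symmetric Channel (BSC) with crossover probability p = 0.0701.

For BSC with error probability p:
C = 1 - H(p) where H(p) is binary entropy
H(0.0701) = -0.0701 × log₂(0.0701) - 0.9299 × log₂(0.9299)
H(p) = 0.3663
C = 1 - 0.3663 = 0.6337 bits/use


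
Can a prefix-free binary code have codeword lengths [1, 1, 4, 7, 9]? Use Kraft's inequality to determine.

Kraft inequality: Σ 2^(-l_i) ≤ 1 for prefix-free code
Calculating: 2^(-1) + 2^(-1) + 2^(-4) + 2^(-7) + 2^(-9)
= 0.5 + 0.5 + 0.0625 + 0.0078125 + 0.001953125
= 1.0723
Since 1.0723 > 1, prefix-free code does not exist


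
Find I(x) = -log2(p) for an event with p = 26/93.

Information content I(x) = -log₂(p(x))
I = -log₂(26/93) = -log₂(0.2796)
I = 1.8387 bits


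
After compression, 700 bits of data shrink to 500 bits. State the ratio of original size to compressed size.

Compression ratio = Original / Compressed
= 700 / 500 = 1.40:1


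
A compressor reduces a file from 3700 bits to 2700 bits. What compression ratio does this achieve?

Compression ratio = Original / Compressed
= 3700 / 2700 = 1.37:1


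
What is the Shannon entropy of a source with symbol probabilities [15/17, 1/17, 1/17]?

H(X) = -Σ p(x) log₂ p(x)
  -15/17 × log₂(15/17) = 0.1593
  -1/17 × log₂(1/17) = 0.2404
  -1/17 × log₂(1/17) = 0.2404
H(X) = 0.6402 bits


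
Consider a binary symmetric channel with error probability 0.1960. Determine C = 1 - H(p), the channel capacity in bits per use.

For BSC with error probability p:
C = 1 - H(p) where H(p) is binary entropy
H(0.1960) = -0.1960 × log₂(0.1960) - 0.8040 × log₂(0.8040)
H(p) = 0.7139
C = 1 - 0.7139 = 0.2861 bits/use


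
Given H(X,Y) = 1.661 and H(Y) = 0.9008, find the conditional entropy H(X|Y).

Chain rule: H(X,Y) = H(X|Y) + H(Y)
H(X|Y) = H(X,Y) - H(Y) = 1.661 - 0.9008 = 0.7602 bits


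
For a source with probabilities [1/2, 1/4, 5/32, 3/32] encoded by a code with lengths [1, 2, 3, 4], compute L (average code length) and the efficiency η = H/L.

Average length L = Σ p_i × l_i = 1.8438 bits
Entropy H = 1.7386 bits
Efficiency η = H/L × 100% = 94.30%


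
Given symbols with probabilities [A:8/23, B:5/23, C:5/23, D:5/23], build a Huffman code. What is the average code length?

Huffman tree construction:
Combine smallest probabilities repeatedly
Resulting codes:
  A: 11 (length 2)
  B: 00 (length 2)
  C: 01 (length 2)
  D: 10 (length 2)
Average length = Σ p(s) × length(s) = 2.0000 bits


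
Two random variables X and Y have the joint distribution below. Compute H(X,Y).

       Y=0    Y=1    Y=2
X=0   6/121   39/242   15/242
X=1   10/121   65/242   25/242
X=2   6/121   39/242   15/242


H(X,Y) = -Σ p(x,y) log₂ p(x,y)
  p(0,0)=6/121: -0.0496 × log₂(0.0496) = 0.2149
  p(0,1)=39/242: -0.1612 × log₂(0.1612) = 0.4244
  p(0,2)=15/242: -0.0620 × log₂(0.0620) = 0.2487
  p(1,0)=10/121: -0.0826 × log₂(0.0826) = 0.2973
  p(1,1)=65/242: -0.2686 × log₂(0.2686) = 0.5094
  p(1,2)=25/242: -0.1033 × log₂(0.1033) = 0.3383
  p(2,0)=6/121: -0.0496 × log₂(0.0496) = 0.2149
  p(2,1)=39/242: -0.1612 × log₂(0.1612) = 0.4244
  p(2,2)=15/242: -0.0620 × log₂(0.0620) = 0.2487
H(X,Y) = 2.9209 bits


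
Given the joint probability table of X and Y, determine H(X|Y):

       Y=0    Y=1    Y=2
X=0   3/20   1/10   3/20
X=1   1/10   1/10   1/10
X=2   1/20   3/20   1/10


H(X|Y) = Σ_y p(y) H(X|Y=y)
  p(Y=0) = 3/10, H(X|Y=0) = 1.4591
  p(Y=1) = 7/20, H(X|Y=1) = 1.5567
  p(Y=2) = 7/20, H(X|Y=2) = 1.5567
H(X|Y) = 0.3000×1.4591 + 0.3500×1.5567 + 0.3500×1.5567 = 1.5274 bits


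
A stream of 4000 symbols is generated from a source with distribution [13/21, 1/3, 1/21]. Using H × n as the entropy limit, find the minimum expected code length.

Entropy H = 1.1658 bits/symbol
Minimum bits = H × n = 1.1658 × 4000
= 4663.14 bits


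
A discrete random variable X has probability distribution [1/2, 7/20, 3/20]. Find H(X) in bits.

H(X) = -Σ p(x) log₂ p(x)
  -1/2 × log₂(1/2) = 0.5000
  -7/20 × log₂(7/20) = 0.5301
  -3/20 × log₂(3/20) = 0.4105
H(X) = 1.4406 bits


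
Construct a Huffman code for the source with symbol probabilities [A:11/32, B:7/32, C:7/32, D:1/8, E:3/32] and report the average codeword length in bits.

Huffman tree construction:
Combine smallest probabilities repeatedly
Resulting codes:
  A: 11 (length 2)
  B: 00 (length 2)
  C: 01 (length 2)
  D: 101 (length 3)
  E: 100 (length 3)
Average length = Σ p(s) × length(s) = 2.2188 bits


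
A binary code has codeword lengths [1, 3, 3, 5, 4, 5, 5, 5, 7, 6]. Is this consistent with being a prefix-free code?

Kraft inequality: Σ 2^(-l_i) ≤ 1 for prefix-free code
Calculating: 2^(-1) + 2^(-3) + 2^(-3) + 2^(-5) + 2^(-4) + 2^(-5) + 2^(-5) + 2^(-5) + 2^(-7) + 2^(-6)
= 0.5 + 0.125 + 0.125 + 0.03125 + 0.0625 + 0.03125 + 0.03125 + 0.03125 + 0.0078125 + 0.015625
= 0.9609
Since 0.9609 ≤ 1, prefix-free code exists


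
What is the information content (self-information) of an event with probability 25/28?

Information content I(x) = -log₂(p(x))
I = -log₂(25/28) = -log₂(0.8929)
I = 0.1635 bits


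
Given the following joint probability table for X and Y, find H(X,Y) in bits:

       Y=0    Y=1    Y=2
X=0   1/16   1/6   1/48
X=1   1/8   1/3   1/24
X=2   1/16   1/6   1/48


H(X,Y) = -Σ p(x,y) log₂ p(x,y)
  p(0,0)=1/16: -0.0625 × log₂(0.0625) = 0.2500
  p(0,1)=1/6: -0.1667 × log₂(0.1667) = 0.4308
  p(0,2)=1/48: -0.0208 × log₂(0.0208) = 0.1164
  p(1,0)=1/8: -0.1250 × log₂(0.1250) = 0.3750
  p(1,1)=1/3: -0.3333 × log₂(0.3333) = 0.5283
  p(1,2)=1/24: -0.0417 × log₂(0.0417) = 0.1910
  p(2,0)=1/16: -0.0625 × log₂(0.0625) = 0.2500
  p(2,1)=1/6: -0.1667 × log₂(0.1667) = 0.4308
  p(2,2)=1/48: -0.0208 × log₂(0.0208) = 0.1164
H(X,Y) = 2.6887 bits


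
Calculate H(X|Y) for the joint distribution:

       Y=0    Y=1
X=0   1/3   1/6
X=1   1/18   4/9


H(X|Y) = Σ_y p(y) H(X|Y=y)
  p(Y=0) = 7/18, H(X|Y=0) = 0.5917
  p(Y=1) = 11/18, H(X|Y=1) = 0.8454
H(X|Y) = 0.3889×0.5917 + 0.6111×0.8454 = 0.7467 bits


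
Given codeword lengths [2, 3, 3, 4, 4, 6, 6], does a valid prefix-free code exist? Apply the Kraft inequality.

Kraft inequality: Σ 2^(-l_i) ≤ 1 for prefix-free code
Calculating: 2^(-2) + 2^(-3) + 2^(-3) + 2^(-4) + 2^(-4) + 2^(-6) + 2^(-6)
= 0.25 + 0.125 + 0.125 + 0.0625 + 0.0625 + 0.015625 + 0.015625
= 0.6562
Since 0.6562 ≤ 1, prefix-free code exists


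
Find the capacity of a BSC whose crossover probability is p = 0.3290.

For BSC with error probability p:
C = 1 - H(p) where H(p) is binary entropy
H(0.3290) = -0.3290 × log₂(0.3290) - 0.6710 × log₂(0.6710)
H(p) = 0.9139
C = 1 - 0.9139 = 0.0861 bits/use


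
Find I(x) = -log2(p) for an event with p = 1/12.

Information content I(x) = -log₂(p(x))
I = -log₂(1/12) = -log₂(0.0833)
I = 3.5850 bits


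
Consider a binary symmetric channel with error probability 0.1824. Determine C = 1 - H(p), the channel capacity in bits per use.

For BSC with error probability p:
C = 1 - H(p) where H(p) is binary entropy
H(0.1824) = -0.1824 × log₂(0.1824) - 0.8176 × log₂(0.8176)
H(p) = 0.6853
C = 1 - 0.6853 = 0.3147 bits/use


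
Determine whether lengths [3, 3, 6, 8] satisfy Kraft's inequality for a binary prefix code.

Kraft inequality: Σ 2^(-l_i) ≤ 1 for prefix-free code
Calculating: 2^(-3) + 2^(-3) + 2^(-6) + 2^(-8)
= 0.125 + 0.125 + 0.015625 + 0.00390625
= 0.2695
Since 0.2695 ≤ 1, prefix-free code exists


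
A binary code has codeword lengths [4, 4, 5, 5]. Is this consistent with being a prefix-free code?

Kraft inequality: Σ 2^(-l_i) ≤ 1 for prefix-free code
Calculating: 2^(-4) + 2^(-4) + 2^(-5) + 2^(-5)
= 0.0625 + 0.0625 + 0.03125 + 0.03125
= 0.1875
Since 0.1875 ≤ 1, prefix-free code exists


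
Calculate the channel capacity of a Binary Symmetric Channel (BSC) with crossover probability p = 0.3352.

For BSC with error probability p:
C = 1 - H(p) where H(p) is binary entropy
H(0.3352) = -0.3352 × log₂(0.3352) - 0.6648 × log₂(0.6648)
H(p) = 0.9202
C = 1 - 0.9202 = 0.0798 bits/use


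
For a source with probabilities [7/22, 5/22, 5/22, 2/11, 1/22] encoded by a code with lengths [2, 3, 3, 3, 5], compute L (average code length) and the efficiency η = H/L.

Average length L = Σ p_i × l_i = 2.7727 bits
Entropy H = 2.1471 bits
Efficiency η = H/L × 100% = 77.44%


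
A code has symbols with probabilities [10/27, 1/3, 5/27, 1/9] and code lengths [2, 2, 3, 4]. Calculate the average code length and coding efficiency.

Average length L = Σ p_i × l_i = 2.4074 bits
Entropy H = 1.8618 bits
Efficiency η = H/L × 100% = 77.34%


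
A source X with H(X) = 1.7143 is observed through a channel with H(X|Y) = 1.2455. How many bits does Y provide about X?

I(X;Y) = H(X) - H(X|Y)
I(X;Y) = 1.7143 - 1.2455 = 0.4688 bits


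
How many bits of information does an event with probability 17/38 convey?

Information content I(x) = -log₂(p(x))
I = -log₂(17/38) = -log₂(0.4474)
I = 1.1605 bits


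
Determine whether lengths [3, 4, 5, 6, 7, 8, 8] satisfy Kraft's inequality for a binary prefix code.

Kraft inequality: Σ 2^(-l_i) ≤ 1 for prefix-free code
Calculating: 2^(-3) + 2^(-4) + 2^(-5) + 2^(-6) + 2^(-7) + 2^(-8) + 2^(-8)
= 0.125 + 0.0625 + 0.03125 + 0.015625 + 0.0078125 + 0.00390625 + 0.00390625
= 0.2500
Since 0.2500 ≤ 1, prefix-free code exists


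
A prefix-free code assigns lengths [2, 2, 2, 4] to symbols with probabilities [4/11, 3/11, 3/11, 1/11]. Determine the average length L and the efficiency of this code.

Average length L = Σ p_i × l_i = 2.1818 bits
Entropy H = 1.8676 bits
Efficiency η = H/L × 100% = 85.60%


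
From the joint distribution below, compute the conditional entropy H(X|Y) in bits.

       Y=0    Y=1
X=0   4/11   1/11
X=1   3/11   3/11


H(X|Y) = Σ_y p(y) H(X|Y=y)
  p(Y=0) = 7/11, H(X|Y=0) = 0.9852
  p(Y=1) = 4/11, H(X|Y=1) = 0.8113
H(X|Y) = 0.6364×0.9852 + 0.3636×0.8113 = 0.9220 bits


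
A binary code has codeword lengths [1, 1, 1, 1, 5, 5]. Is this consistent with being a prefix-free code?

Kraft inequality: Σ 2^(-l_i) ≤ 1 for prefix-free code
Calculating: 2^(-1) + 2^(-1) + 2^(-1) + 2^(-1) + 2^(-5) + 2^(-5)
= 0.5 + 0.5 + 0.5 + 0.5 + 0.03125 + 0.03125
= 2.0625
Since 2.0625 > 1, prefix-free code does not exist


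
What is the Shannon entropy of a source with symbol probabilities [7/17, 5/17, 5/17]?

H(X) = -Σ p(x) log₂ p(x)
  -7/17 × log₂(7/17) = 0.5271
  -5/17 × log₂(5/17) = 0.5193
  -5/17 × log₂(5/17) = 0.5193
H(X) = 1.5657 bits


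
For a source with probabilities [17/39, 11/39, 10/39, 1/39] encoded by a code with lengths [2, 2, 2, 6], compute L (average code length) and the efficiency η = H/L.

Average length L = Σ p_i × l_i = 2.1026 bits
Entropy H = 1.6762 bits
Efficiency η = H/L × 100% = 79.72%


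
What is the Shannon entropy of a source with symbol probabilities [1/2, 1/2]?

H(X) = -Σ p(x) log₂ p(x)
  -1/2 × log₂(1/2) = 0.5000
  -1/2 × log₂(1/2) = 0.5000
H(X) = 1.0000 bits


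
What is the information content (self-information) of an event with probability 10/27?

Information content I(x) = -log₂(p(x))
I = -log₂(10/27) = -log₂(0.3704)
I = 1.4330 bits


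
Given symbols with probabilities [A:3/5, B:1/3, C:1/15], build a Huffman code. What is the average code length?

Huffman tree construction:
Combine smallest probabilities repeatedly
Resulting codes:
  A: 1 (length 1)
  B: 01 (length 2)
  C: 00 (length 2)
Average length = Σ p(s) × length(s) = 1.4000 bits


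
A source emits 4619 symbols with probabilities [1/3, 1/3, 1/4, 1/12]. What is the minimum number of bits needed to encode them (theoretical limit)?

Entropy H = 1.8554 bits/symbol
Minimum bits = H × n = 1.8554 × 4619
= 8570.04 bits


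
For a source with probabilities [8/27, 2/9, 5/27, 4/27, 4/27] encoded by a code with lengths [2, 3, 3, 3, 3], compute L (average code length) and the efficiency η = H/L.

Average length L = Σ p_i × l_i = 2.7037 bits
Entropy H = 2.2690 bits
Efficiency η = H/L × 100% = 83.92%


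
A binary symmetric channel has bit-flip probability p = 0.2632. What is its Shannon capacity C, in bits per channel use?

For BSC with error probability p:
C = 1 - H(p) where H(p) is binary entropy
H(0.2632) = -0.2632 × log₂(0.2632) - 0.7368 × log₂(0.7368)
H(p) = 0.8315
C = 1 - 0.8315 = 0.1685 bits/use


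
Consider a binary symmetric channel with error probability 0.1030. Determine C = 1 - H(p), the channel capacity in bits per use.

For BSC with error probability p:
C = 1 - H(p) where H(p) is binary entropy
H(0.1030) = -0.1030 × log₂(0.1030) - 0.8970 × log₂(0.8970)
H(p) = 0.4784
C = 1 - 0.4784 = 0.5216 bits/use


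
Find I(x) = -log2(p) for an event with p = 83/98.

Information content I(x) = -log₂(p(x))
I = -log₂(83/98) = -log₂(0.8469)
I = 0.2397 bits


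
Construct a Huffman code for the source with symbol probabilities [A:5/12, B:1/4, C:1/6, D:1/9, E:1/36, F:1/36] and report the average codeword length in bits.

Huffman tree construction:
Combine smallest probabilities repeatedly
Resulting codes:
  A: 0 (length 1)
  B: 10 (length 2)
  C: 110 (length 3)
  D: 1111 (length 4)
  E: 11100 (length 5)
  F: 11101 (length 5)
Average length = Σ p(s) × length(s) = 2.1389 bits


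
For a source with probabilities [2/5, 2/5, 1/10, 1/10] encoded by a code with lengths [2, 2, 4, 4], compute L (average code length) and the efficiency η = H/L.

Average length L = Σ p_i × l_i = 2.4000 bits
Entropy H = 1.7219 bits
Efficiency η = H/L × 100% = 71.75%


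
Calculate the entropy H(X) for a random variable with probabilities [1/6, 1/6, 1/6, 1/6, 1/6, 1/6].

H(X) = -Σ p(x) log₂ p(x)
  -1/6 × log₂(1/6) = 0.4308
  -1/6 × log₂(1/6) = 0.4308
  -1/6 × log₂(1/6) = 0.4308
  -1/6 × log₂(1/6) = 0.4308
  -1/6 × log₂(1/6) = 0.4308
  -1/6 × log₂(1/6) = 0.4308
H(X) = 2.5850 bits


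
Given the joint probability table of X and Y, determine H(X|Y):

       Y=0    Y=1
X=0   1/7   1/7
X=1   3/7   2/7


H(X|Y) = Σ_y p(y) H(X|Y=y)
  p(Y=0) = 4/7, H(X|Y=0) = 0.8113
  p(Y=1) = 3/7, H(X|Y=1) = 0.9183
H(X|Y) = 0.5714×0.8113 + 0.4286×0.9183 = 0.8571 bits


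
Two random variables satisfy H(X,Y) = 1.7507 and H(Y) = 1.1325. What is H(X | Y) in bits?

Chain rule: H(X,Y) = H(X|Y) + H(Y)
H(X|Y) = H(X,Y) - H(Y) = 1.7507 - 1.1325 = 0.6182 bits


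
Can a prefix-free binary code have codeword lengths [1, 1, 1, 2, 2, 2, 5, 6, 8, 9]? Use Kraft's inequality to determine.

Kraft inequality: Σ 2^(-l_i) ≤ 1 for prefix-free code
Calculating: 2^(-1) + 2^(-1) + 2^(-1) + 2^(-2) + 2^(-2) + 2^(-2) + 2^(-5) + 2^(-6) + 2^(-8) + 2^(-9)
= 0.5 + 0.5 + 0.5 + 0.25 + 0.25 + 0.25 + 0.03125 + 0.015625 + 0.00390625 + 0.001953125
= 2.3027
Since 2.3027 > 1, prefix-free code does not exist


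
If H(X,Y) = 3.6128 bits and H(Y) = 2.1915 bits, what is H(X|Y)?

Chain rule: H(X,Y) = H(X|Y) + H(Y)
H(X|Y) = H(X,Y) - H(Y) = 3.6128 - 2.1915 = 1.4213 bits


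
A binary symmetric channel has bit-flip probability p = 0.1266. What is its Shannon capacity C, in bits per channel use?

For BSC with error probability p:
C = 1 - H(p) where H(p) is binary entropy
H(0.1266) = -0.1266 × log₂(0.1266) - 0.8734 × log₂(0.8734)
H(p) = 0.5480
C = 1 - 0.5480 = 0.4520 bits/use


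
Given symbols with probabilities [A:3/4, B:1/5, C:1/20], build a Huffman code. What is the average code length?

Huffman tree construction:
Combine smallest probabilities repeatedly
Resulting codes:
  A: 1 (length 1)
  B: 01 (length 2)
  C: 00 (length 2)
Average length = Σ p(s) × length(s) = 1.2500 bits


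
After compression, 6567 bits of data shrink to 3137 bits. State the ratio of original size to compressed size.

Compression ratio = Original / Compressed
= 6567 / 3137 = 2.09:1


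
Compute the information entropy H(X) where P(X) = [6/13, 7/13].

H(X) = -Σ p(x) log₂ p(x)
  -6/13 × log₂(6/13) = 0.5148
  -7/13 × log₂(7/13) = 0.4809
H(X) = 0.9957 bits


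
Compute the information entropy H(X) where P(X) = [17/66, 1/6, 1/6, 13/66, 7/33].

H(X) = -Σ p(x) log₂ p(x)
  -17/66 × log₂(17/66) = 0.5041
  -1/6 × log₂(1/6) = 0.4308
  -1/6 × log₂(1/6) = 0.4308
  -13/66 × log₂(13/66) = 0.4617
  -7/33 × log₂(7/33) = 0.4745
H(X) = 2.3019 bits


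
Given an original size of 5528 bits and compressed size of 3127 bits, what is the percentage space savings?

Space savings = (1 - Compressed/Original) × 100%
= (1 - 3127/5528) × 100%
= 43.43%


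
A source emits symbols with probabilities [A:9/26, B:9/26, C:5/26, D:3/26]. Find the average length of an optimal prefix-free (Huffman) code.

Huffman tree construction:
Combine smallest probabilities repeatedly
Resulting codes:
  A: 11 (length 2)
  B: 0 (length 1)
  C: 101 (length 3)
  D: 100 (length 3)
Average length = Σ p(s) × length(s) = 1.9615 bits


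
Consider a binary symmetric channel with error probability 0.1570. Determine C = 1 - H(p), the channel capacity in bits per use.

For BSC with error probability p:
C = 1 - H(p) where H(p) is binary entropy
H(0.1570) = -0.1570 × log₂(0.1570) - 0.8430 × log₂(0.8430)
H(p) = 0.6271
C = 1 - 0.6271 = 0.3729 bits/use


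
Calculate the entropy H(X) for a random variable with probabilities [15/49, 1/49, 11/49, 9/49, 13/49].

H(X) = -Σ p(x) log₂ p(x)
  -15/49 × log₂(15/49) = 0.5228
  -1/49 × log₂(1/49) = 0.1146
  -11/49 × log₂(11/49) = 0.4838
  -9/49 × log₂(9/49) = 0.4490
  -13/49 × log₂(13/49) = 0.5079
H(X) = 2.0781 bits


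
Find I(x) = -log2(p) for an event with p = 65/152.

Information content I(x) = -log₂(p(x))
I = -log₂(65/152) = -log₂(0.4276)
I = 1.2256 bits


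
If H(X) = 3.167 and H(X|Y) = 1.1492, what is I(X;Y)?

I(X;Y) = H(X) - H(X|Y)
I(X;Y) = 3.167 - 1.1492 = 2.0178 bits


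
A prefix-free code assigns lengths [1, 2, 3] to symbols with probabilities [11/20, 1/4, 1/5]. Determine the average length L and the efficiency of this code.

Average length L = Σ p_i × l_i = 1.6500 bits
Entropy H = 1.4388 bits
Efficiency η = H/L × 100% = 87.20%


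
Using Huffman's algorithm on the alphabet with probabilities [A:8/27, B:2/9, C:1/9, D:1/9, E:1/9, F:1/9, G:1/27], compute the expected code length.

Huffman tree construction:
Combine smallest probabilities repeatedly
Resulting codes:
  A: 11 (length 2)
  B: 00 (length 2)
  C: 1011 (length 4)
  D: 010 (length 3)
  E: 011 (length 3)
  F: 100 (length 3)
  G: 1010 (length 4)
Average length = Σ p(s) × length(s) = 2.6296 bits


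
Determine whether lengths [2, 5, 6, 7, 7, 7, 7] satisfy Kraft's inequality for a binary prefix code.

Kraft inequality: Σ 2^(-l_i) ≤ 1 for prefix-free code
Calculating: 2^(-2) + 2^(-5) + 2^(-6) + 2^(-7) + 2^(-7) + 2^(-7) + 2^(-7)
= 0.25 + 0.03125 + 0.015625 + 0.0078125 + 0.0078125 + 0.0078125 + 0.0078125
= 0.3281
Since 0.3281 ≤ 1, prefix-free code exists


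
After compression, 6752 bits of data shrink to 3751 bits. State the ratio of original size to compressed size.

Compression ratio = Original / Compressed
= 6752 / 3751 = 1.80:1


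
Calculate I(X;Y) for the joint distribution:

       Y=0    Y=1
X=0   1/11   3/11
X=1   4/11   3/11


H(X) = 0.9457, H(Y) = 0.9940, H(X,Y) = 1.8676
I(X;Y) = H(X) + H(Y) - H(X,Y) = 0.0721 bits


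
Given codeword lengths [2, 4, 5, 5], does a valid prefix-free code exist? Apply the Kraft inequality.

Kraft inequality: Σ 2^(-l_i) ≤ 1 for prefix-free code
Calculating: 2^(-2) + 2^(-4) + 2^(-5) + 2^(-5)
= 0.25 + 0.0625 + 0.03125 + 0.03125
= 0.3750
Since 0.3750 ≤ 1, prefix-free code exists


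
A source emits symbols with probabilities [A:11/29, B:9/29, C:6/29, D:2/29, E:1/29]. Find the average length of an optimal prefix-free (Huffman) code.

Huffman tree construction:
Combine smallest probabilities repeatedly
Resulting codes:
  A: 0 (length 1)
  B: 10 (length 2)
  C: 111 (length 3)
  D: 1101 (length 4)
  E: 1100 (length 4)
Average length = Σ p(s) × length(s) = 2.0345 bits


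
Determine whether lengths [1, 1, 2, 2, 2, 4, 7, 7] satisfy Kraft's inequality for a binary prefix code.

Kraft inequality: Σ 2^(-l_i) ≤ 1 for prefix-free code
Calculating: 2^(-1) + 2^(-1) + 2^(-2) + 2^(-2) + 2^(-2) + 2^(-4) + 2^(-7) + 2^(-7)
= 0.5 + 0.5 + 0.25 + 0.25 + 0.25 + 0.0625 + 0.0078125 + 0.0078125
= 1.8281
Since 1.8281 > 1, prefix-free code does not exist


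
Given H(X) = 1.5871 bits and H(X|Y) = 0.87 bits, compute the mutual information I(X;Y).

I(X;Y) = H(X) - H(X|Y)
I(X;Y) = 1.5871 - 0.87 = 0.7171 bits


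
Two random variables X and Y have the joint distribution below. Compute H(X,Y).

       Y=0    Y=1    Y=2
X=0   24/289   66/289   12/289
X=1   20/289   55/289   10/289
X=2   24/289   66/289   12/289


H(X,Y) = -Σ p(x,y) log₂ p(x,y)
  p(0,0)=24/289: -0.0830 × log₂(0.0830) = 0.2981
  p(0,1)=66/289: -0.2284 × log₂(0.2284) = 0.4866
  p(0,2)=12/289: -0.0415 × log₂(0.0415) = 0.1906
  p(1,0)=20/289: -0.0692 × log₂(0.0692) = 0.2666
  p(1,1)=55/289: -0.1903 × log₂(0.1903) = 0.4555
  p(1,2)=10/289: -0.0346 × log₂(0.0346) = 0.1679
  p(2,0)=24/289: -0.0830 × log₂(0.0830) = 0.2981
  p(2,1)=66/289: -0.2284 × log₂(0.2284) = 0.4866
  p(2,2)=12/289: -0.0415 × log₂(0.0415) = 0.1906
H(X,Y) = 2.8406 bits


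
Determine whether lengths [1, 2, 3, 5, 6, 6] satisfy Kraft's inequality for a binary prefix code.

Kraft inequality: Σ 2^(-l_i) ≤ 1 for prefix-free code
Calculating: 2^(-1) + 2^(-2) + 2^(-3) + 2^(-5) + 2^(-6) + 2^(-6)
= 0.5 + 0.25 + 0.125 + 0.03125 + 0.015625 + 0.015625
= 0.9375
Since 0.9375 ≤ 1, prefix-free code exists


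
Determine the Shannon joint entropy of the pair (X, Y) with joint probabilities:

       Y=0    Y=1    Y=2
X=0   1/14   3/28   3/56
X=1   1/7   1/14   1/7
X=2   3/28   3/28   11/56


H(X,Y) = -Σ p(x,y) log₂ p(x,y)
  p(0,0)=1/14: -0.0714 × log₂(0.0714) = 0.2720
  p(0,1)=3/28: -0.1071 × log₂(0.1071) = 0.3453
  p(0,2)=3/56: -0.0536 × log₂(0.0536) = 0.2262
  p(1,0)=1/7: -0.1429 × log₂(0.1429) = 0.4011
  p(1,1)=1/14: -0.0714 × log₂(0.0714) = 0.2720
  p(1,2)=1/7: -0.1429 × log₂(0.1429) = 0.4011
  p(2,0)=3/28: -0.1071 × log₂(0.1071) = 0.3453
  p(2,1)=3/28: -0.1071 × log₂(0.1071) = 0.3453
  p(2,2)=11/56: -0.1964 × log₂(0.1964) = 0.4612
H(X,Y) = 3.0692 bits


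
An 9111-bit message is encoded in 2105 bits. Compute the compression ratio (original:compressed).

Compression ratio = Original / Compressed
= 9111 / 2105 = 4.33:1


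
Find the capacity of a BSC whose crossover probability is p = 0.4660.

For BSC with error probability p:
C = 1 - H(p) where H(p) is binary entropy
H(0.4660) = -0.4660 × log₂(0.4660) - 0.5340 × log₂(0.5340)
H(p) = 0.9967
C = 1 - 0.9967 = 0.0033 bits/use


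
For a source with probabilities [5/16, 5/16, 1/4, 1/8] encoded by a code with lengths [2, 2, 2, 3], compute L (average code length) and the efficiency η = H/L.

Average length L = Σ p_i × l_i = 2.1250 bits
Entropy H = 1.9238 bits
Efficiency η = H/L × 100% = 90.53%


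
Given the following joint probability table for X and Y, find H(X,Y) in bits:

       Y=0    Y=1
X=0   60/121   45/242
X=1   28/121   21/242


H(X,Y) = -Σ p(x,y) log₂ p(x,y)
  p(0,0)=60/121: -0.4959 × log₂(0.4959) = 0.5018
  p(0,1)=45/242: -0.1860 × log₂(0.1860) = 0.4513
  p(1,0)=28/121: -0.2314 × log₂(0.2314) = 0.4886
  p(1,1)=21/242: -0.0868 × log₂(0.0868) = 0.3060
H(X,Y) = 1.7477 bits


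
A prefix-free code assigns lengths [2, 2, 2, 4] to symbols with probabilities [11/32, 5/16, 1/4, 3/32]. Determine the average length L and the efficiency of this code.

Average length L = Σ p_i × l_i = 2.1875 bits
Entropy H = 1.8741 bits
Efficiency η = H/L × 100% = 85.67%


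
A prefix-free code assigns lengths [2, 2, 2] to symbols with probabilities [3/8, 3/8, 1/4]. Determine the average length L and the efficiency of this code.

Average length L = Σ p_i × l_i = 2.0000 bits
Entropy H = 1.5613 bits
Efficiency η = H/L × 100% = 78.06%


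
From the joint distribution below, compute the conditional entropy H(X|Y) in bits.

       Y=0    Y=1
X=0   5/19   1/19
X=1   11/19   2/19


H(X|Y) = Σ_y p(y) H(X|Y=y)
  p(Y=0) = 16/19, H(X|Y=0) = 0.8960
  p(Y=1) = 3/19, H(X|Y=1) = 0.9183
H(X|Y) = 0.8421×0.8960 + 0.1579×0.9183 = 0.8996 bits


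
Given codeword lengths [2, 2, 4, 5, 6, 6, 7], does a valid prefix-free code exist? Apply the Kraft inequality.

Kraft inequality: Σ 2^(-l_i) ≤ 1 for prefix-free code
Calculating: 2^(-2) + 2^(-2) + 2^(-4) + 2^(-5) + 2^(-6) + 2^(-6) + 2^(-7)
= 0.25 + 0.25 + 0.0625 + 0.03125 + 0.015625 + 0.015625 + 0.0078125
= 0.6328
Since 0.6328 ≤ 1, prefix-free code exists


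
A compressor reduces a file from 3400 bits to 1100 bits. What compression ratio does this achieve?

Compression ratio = Original / Compressed
= 3400 / 1100 = 3.09:1


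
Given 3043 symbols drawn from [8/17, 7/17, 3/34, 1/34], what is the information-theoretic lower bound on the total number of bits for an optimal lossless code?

Entropy H = 1.4975 bits/symbol
Minimum bits = H × n = 1.4975 × 3043
= 4556.97 bits


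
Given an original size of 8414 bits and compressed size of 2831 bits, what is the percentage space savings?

Space savings = (1 - Compressed/Original) × 100%
= (1 - 2831/8414) × 100%
= 66.35%


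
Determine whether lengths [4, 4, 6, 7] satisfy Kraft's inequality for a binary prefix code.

Kraft inequality: Σ 2^(-l_i) ≤ 1 for prefix-free code
Calculating: 2^(-4) + 2^(-4) + 2^(-6) + 2^(-7)
= 0.0625 + 0.0625 + 0.015625 + 0.0078125
= 0.1484
Since 0.1484 ≤ 1, prefix-free code exists


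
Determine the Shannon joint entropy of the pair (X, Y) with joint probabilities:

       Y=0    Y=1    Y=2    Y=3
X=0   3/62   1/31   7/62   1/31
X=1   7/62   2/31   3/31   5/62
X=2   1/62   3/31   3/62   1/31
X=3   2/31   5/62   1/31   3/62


H(X,Y) = -Σ p(x,y) log₂ p(x,y)
  p(0,0)=3/62: -0.0484 × log₂(0.0484) = 0.2114
  p(0,1)=1/31: -0.0323 × log₂(0.0323) = 0.1598
  p(0,2)=7/62: -0.1129 × log₂(0.1129) = 0.3553
  p(0,3)=1/31: -0.0323 × log₂(0.0323) = 0.1598
  p(1,0)=7/62: -0.1129 × log₂(0.1129) = 0.3553
  p(1,1)=2/31: -0.0645 × log₂(0.0645) = 0.2551
  p(1,2)=3/31: -0.0968 × log₂(0.0968) = 0.3261
  p(1,3)=5/62: -0.0806 × log₂(0.0806) = 0.2929
  p(2,0)=1/62: -0.0161 × log₂(0.0161) = 0.0960
  p(2,1)=3/31: -0.0968 × log₂(0.0968) = 0.3261
  p(2,2)=3/62: -0.0484 × log₂(0.0484) = 0.2114
  p(2,3)=1/31: -0.0323 × log₂(0.0323) = 0.1598
  p(3,0)=2/31: -0.0645 × log₂(0.0645) = 0.2551
  p(3,1)=5/62: -0.0806 × log₂(0.0806) = 0.2929
  p(3,2)=1/31: -0.0323 × log₂(0.0323) = 0.1598
  p(3,3)=3/62: -0.0484 × log₂(0.0484) = 0.2114
H(X,Y) = 3.8283 bits


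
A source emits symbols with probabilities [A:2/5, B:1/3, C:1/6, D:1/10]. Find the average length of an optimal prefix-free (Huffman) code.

Huffman tree construction:
Combine smallest probabilities repeatedly
Resulting codes:
  A: 0 (length 1)
  B: 11 (length 2)
  C: 101 (length 3)
  D: 100 (length 3)
Average length = Σ p(s) × length(s) = 1.8667 bits


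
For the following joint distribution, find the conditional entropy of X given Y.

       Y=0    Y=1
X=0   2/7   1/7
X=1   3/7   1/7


H(X|Y) = Σ_y p(y) H(X|Y=y)
  p(Y=0) = 5/7, H(X|Y=0) = 0.9710
  p(Y=1) = 2/7, H(X|Y=1) = 1.0000
H(X|Y) = 0.7143×0.9710 + 0.2857×1.0000 = 0.9793 bits


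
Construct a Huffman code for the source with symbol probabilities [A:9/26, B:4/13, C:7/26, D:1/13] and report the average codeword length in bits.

Huffman tree construction:
Combine smallest probabilities repeatedly
Resulting codes:
  A: 11 (length 2)
  B: 10 (length 2)
  C: 01 (length 2)
  D: 00 (length 2)
Average length = Σ p(s) × length(s) = 2.0000 bits


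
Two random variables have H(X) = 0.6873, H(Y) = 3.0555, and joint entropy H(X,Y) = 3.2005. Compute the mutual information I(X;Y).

I(X;Y) = H(X) + H(Y) - H(X,Y)
I(X;Y) = 0.6873 + 3.0555 - 3.2005 = 0.5423 bits


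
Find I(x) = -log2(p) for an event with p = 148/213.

Information content I(x) = -log₂(p(x))
I = -log₂(148/213) = -log₂(0.6948)
I = 0.5253 bits


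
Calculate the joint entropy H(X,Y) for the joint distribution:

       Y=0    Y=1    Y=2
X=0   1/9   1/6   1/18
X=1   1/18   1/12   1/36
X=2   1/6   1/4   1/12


H(X,Y) = -Σ p(x,y) log₂ p(x,y)
  p(0,0)=1/9: -0.1111 × log₂(0.1111) = 0.3522
  p(0,1)=1/6: -0.1667 × log₂(0.1667) = 0.4308
  p(0,2)=1/18: -0.0556 × log₂(0.0556) = 0.2317
  p(1,0)=1/18: -0.0556 × log₂(0.0556) = 0.2317
  p(1,1)=1/12: -0.0833 × log₂(0.0833) = 0.2987
  p(1,2)=1/36: -0.0278 × log₂(0.0278) = 0.1436
  p(2,0)=1/6: -0.1667 × log₂(0.1667) = 0.4308
  p(2,1)=1/4: -0.2500 × log₂(0.2500) = 0.5000
  p(2,2)=1/12: -0.0833 × log₂(0.0833) = 0.2987
H(X,Y) = 2.9183 bits


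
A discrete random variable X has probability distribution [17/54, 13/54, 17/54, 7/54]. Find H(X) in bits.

H(X) = -Σ p(x) log₂ p(x)
  -17/54 × log₂(17/54) = 0.5249
  -13/54 × log₂(13/54) = 0.4946
  -17/54 × log₂(17/54) = 0.5249
  -7/54 × log₂(7/54) = 0.3821
H(X) = 1.9265 bits


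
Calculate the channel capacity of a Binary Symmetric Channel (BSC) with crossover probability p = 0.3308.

For BSC with error probability p:
C = 1 - H(p) where H(p) is binary entropy
H(0.3308) = -0.3308 × log₂(0.3308) - 0.6692 × log₂(0.6692)
H(p) = 0.9157
C = 1 - 0.9157 = 0.0843 bits/use


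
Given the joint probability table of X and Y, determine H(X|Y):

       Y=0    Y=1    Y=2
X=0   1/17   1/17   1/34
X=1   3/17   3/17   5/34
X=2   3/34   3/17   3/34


H(X|Y) = Σ_y p(y) H(X|Y=y)
  p(Y=0) = 11/34, H(X|Y=0) = 1.4354
  p(Y=1) = 7/17, H(X|Y=1) = 1.4488
  p(Y=2) = 9/34, H(X|Y=2) = 1.3516
H(X|Y) = 0.3235×1.4354 + 0.4118×1.4488 + 0.2647×1.3516 = 1.4187 bits


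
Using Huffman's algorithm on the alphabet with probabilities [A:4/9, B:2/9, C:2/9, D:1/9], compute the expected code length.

Huffman tree construction:
Combine smallest probabilities repeatedly
Resulting codes:
  A: 0 (length 1)
  B: 111 (length 3)
  C: 10 (length 2)
  D: 110 (length 3)
Average length = Σ p(s) × length(s) = 1.8889 bits


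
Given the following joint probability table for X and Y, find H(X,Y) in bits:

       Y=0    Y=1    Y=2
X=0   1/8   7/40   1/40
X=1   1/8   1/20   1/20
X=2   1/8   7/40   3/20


H(X,Y) = -Σ p(x,y) log₂ p(x,y)
  p(0,0)=1/8: -0.1250 × log₂(0.1250) = 0.3750
  p(0,1)=7/40: -0.1750 × log₂(0.1750) = 0.4401
  p(0,2)=1/40: -0.0250 × log₂(0.0250) = 0.1330
  p(1,0)=1/8: -0.1250 × log₂(0.1250) = 0.3750
  p(1,1)=1/20: -0.0500 × log₂(0.0500) = 0.2161
  p(1,2)=1/20: -0.0500 × log₂(0.0500) = 0.2161
  p(2,0)=1/8: -0.1250 × log₂(0.1250) = 0.3750
  p(2,1)=7/40: -0.1750 × log₂(0.1750) = 0.4401
  p(2,2)=3/20: -0.1500 × log₂(0.1500) = 0.4105
H(X,Y) = 2.9809 bits


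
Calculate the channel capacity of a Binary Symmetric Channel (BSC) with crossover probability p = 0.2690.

For BSC with error probability p:
C = 1 - H(p) where H(p) is binary entropy
H(0.2690) = -0.2690 × log₂(0.2690) - 0.7310 × log₂(0.7310)
H(p) = 0.8400
C = 1 - 0.8400 = 0.1600 bits/use


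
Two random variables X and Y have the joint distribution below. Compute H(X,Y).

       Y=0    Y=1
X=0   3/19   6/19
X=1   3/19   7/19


H(X,Y) = -Σ p(x,y) log₂ p(x,y)
  p(0,0)=3/19: -0.1579 × log₂(0.1579) = 0.4205
  p(0,1)=6/19: -0.3158 × log₂(0.3158) = 0.5251
  p(1,0)=3/19: -0.1579 × log₂(0.1579) = 0.4205
  p(1,1)=7/19: -0.3684 × log₂(0.3684) = 0.5307
H(X,Y) = 1.8968 bits


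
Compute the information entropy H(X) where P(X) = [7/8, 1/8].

H(X) = -Σ p(x) log₂ p(x)
  -7/8 × log₂(7/8) = 0.1686
  -1/8 × log₂(1/8) = 0.3750
H(X) = 0.5436 bits


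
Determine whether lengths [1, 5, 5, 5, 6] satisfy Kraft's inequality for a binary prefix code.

Kraft inequality: Σ 2^(-l_i) ≤ 1 for prefix-free code
Calculating: 2^(-1) + 2^(-5) + 2^(-5) + 2^(-5) + 2^(-6)
= 0.5 + 0.03125 + 0.03125 + 0.03125 + 0.015625
= 0.6094
Since 0.6094 ≤ 1, prefix-free code exists
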